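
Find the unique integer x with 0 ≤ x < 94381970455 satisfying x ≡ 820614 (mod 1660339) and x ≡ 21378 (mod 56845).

35874105048

Write x = 820614 + 1660339·k. Then 1660339·k ≡ 21378 − 820614 ≡ 53439 (mod 56845).
Need 1660339⁻¹ mod 56845. Extended Euclid on (56845, 11834):
56845 = 4×11834 + 9509
11834 = 1×9509 + 2325
9509 = 4×2325 + 209
2325 = 11×209 + 26
209 = 8×26 + 1
26 = 26×1 + 0
Back-substitute:
1 = 209 − 8·26
1 = −8·2325 + 89·209
1 = 89·9509 − 364·2325
1 = −364·11834 + 453·9509
1 = 453·56845 − 2176·11834
1660339⁻¹ ≡ 54669 (mod 56845), so k ≡ 54669·53439 ≡ 21606 (mod 56845).
x = 820614 + 1660339·21606 = 35874105048.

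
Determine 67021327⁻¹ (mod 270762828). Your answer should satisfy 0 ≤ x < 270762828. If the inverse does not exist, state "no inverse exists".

244484923

gcd(270762828, 67021327) by repeated division:
270762828 = 4·67021327 + 2677520
67021327 = 25·2677520 + 83327
2677520 = 32·83327 + 11056
83327 = 7·11056 + 5935
11056 = 1·5935 + 5121
5935 = 1·5121 + 814
5121 = 6·814 + 237
814 = 3·237 + 103
237 = 2·103 + 31
103 = 3·31 + 10
31 = 3·10 + 1
10 = 10·1 + 0
gcd = 1, so the inverse exists. Back-substitute:
1 = 31 − 3·10
1 = −3·103 + 10·31
1 = 10·237 − 23·103
1 = −23·814 + 79·237
1 = 79·5121 − 497·814
1 = −497·5935 + 576·5121
1 = 576·11056 − 1073·5935
1 = −1073·83327 + 8087·11056
1 = 8087·2677520 − 259857·83327
1 = −259857·67021327 + 6504512·2677520
1 = 6504512·270762828 − 26277905·67021327
Thus 67021327·(-26277905) ≡ 1 (mod 270762828); reducing, -26277905 mod 270762828 = 244484923.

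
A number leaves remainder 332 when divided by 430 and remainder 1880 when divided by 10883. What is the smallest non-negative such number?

3745632

Write x = 332 + 430·k. Then 430·k ≡ 1880 − 332 ≡ 1548 (mod 10883).
Need 430⁻¹ mod 10883. Extended Euclid on (10883, 430):
10883 = 25×430 + 133
430 = 3×133 + 31
133 = 4×31 + 9
31 = 3×9 + 4
9 = 2×4 + 1
4 = 4×1 + 0
Back-substitute:
1 = 9 − 2·4
1 = −2·31 + 7·9
1 = 7·133 − 30·31
1 = −30·430 + 97·133
1 = 97·10883 − 2455·430
430⁻¹ ≡ 8428 (mod 10883), so k ≡ 8428·1548 ≡ 8710 (mod 10883).
x = 332 + 430·8710 = 3745632.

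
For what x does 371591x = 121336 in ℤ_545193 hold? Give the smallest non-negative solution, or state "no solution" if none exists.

gcd(371591, 545193):
545193 = 1·371591 + 173602
371591 = 2·173602 + 24387
173602 = 7·24387 + 2893
24387 = 8·2893 + 1243
2893 = 2·1243 + 407
1243 = 3·407 + 22
407 = 18·22 + 11
22 = 2·11 + 0
gcd = 11, but 11 ∤ 121336, so the congruence has no solution.

no solution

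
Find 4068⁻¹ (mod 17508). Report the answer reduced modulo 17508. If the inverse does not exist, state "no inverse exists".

no inverse exists

Compute gcd(4068, 17508):
17508 = 4×4068 + 1236
4068 = 3×1236 + 360
1236 = 3×360 + 156
360 = 2×156 + 48
156 = 3×48 + 12
48 = 4×12 + 0
gcd(4068, 17508) = 12 ≠ 1, so 4068 has no multiplicative inverse modulo 17508.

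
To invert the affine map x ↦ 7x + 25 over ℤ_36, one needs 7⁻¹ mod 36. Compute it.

31

gcd(36, 7) by repeated division:
36 = 5*7 + 1
7 = 7*1 + 0
gcd = 1, so the inverse exists. Back-substitute:
1 = 36 − 5·7
Hence 7⁻¹ ≡ -5 ≡ 31 (mod 36).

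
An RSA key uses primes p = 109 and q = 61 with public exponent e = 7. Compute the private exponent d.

3703

φ(n) = (p−1)(q−1) = 108·60 = 6480.
Need d with 7·d ≡ 1 (mod 6480). Apply the extended Euclidean algorithm:
6480 = 925*7 + 5
7 = 1*5 + 2
5 = 2*2 + 1
2 = 2*1 + 0
Back-substitute:
1 = 5 − 2·2
1 = −2·7 + 3·5
1 = 3·6480 − 2777·7
So 7·(-2777) ≡ 1 (mod 6480), hence d ≡ -2777 ≡ 3703 (mod 6480).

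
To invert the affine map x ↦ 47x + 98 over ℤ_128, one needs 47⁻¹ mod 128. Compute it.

79

gcd(128, 47) by repeated division:
128 = 2×47 + 34
47 = 1×34 + 13
34 = 2×13 + 8
13 = 1×8 + 5
8 = 1×5 + 3
5 = 1×3 + 2
3 = 1×2 + 1
2 = 2×1 + 0
The gcd is 1. Working backward:
1 = 3 − 2
1 = −5 + 2·3
1 = 2·8 − 3·5
1 = −3·13 + 5·8
1 = 5·34 − 13·13
1 = −13·47 + 18·34
1 = 18·128 − 49·47
So 47·(-49) ≡ 1 (mod 128), and -49 ≡ 79 (mod 128).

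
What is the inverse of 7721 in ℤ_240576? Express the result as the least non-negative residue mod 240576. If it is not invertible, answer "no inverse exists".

Compute gcd(7721, 240576):
240576 = 31*7721 + 1225
7721 = 6*1225 + 371
1225 = 3*371 + 112
371 = 3*112 + 35
112 = 3*35 + 7
35 = 5*7 + 0
gcd(7721, 240576) = 7 ≠ 1, so 7721 has no multiplicative inverse modulo 240576.

no inverse exists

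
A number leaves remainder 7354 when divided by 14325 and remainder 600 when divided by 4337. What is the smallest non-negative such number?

10808404

Write x = 7354 + 14325·k. Then 14325·k ≡ 600 − 7354 ≡ 1920 (mod 4337).
Need 14325⁻¹ mod 4337. Extended Euclid on (4337, 1314):
4337 = 3×1314 + 395
1314 = 3×395 + 129
395 = 3×129 + 8
129 = 16×8 + 1
8 = 8×1 + 0
Back-substitute:
1 = 129 − 16·8
1 = −16·395 + 49·129
1 = 49·1314 − 163·395
1 = −163·4337 + 538·1314
14325⁻¹ ≡ 538 (mod 4337), so k ≡ 538·1920 ≡ 754 (mod 4337).
x = 7354 + 14325·754 = 10808404.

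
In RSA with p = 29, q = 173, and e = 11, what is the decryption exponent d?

2627

φ(n) = (p−1)(q−1) = 28·172 = 4816.
Need d with 11·d ≡ 1 (mod 4816). Apply the extended Euclidean algorithm:
4816 = 437×11 + 9
11 = 1×9 + 2
9 = 4×2 + 1
2 = 2×1 + 0
Back-substitute:
1 = 9 − 4·2
1 = −4·11 + 5·9
1 = 5·4816 − 2189·11
So 11·(-2189) ≡ 1 (mod 4816), hence d ≡ -2189 ≡ 2627 (mod 4816).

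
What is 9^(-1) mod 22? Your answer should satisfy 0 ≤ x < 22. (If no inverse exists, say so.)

Extended Euclidean algorithm:
22 = 2·9 + 4
9 = 2·4 + 1
4 = 4·1 + 0
gcd = 1, so the inverse exists. Back-substitute:
1 = 9 − 2·4
1 = −2·22 + 5·9
So 9·5 ≡ 1 (mod 22).

5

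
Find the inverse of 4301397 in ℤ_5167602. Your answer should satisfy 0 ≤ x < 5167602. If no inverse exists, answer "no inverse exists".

Compute gcd(4301397, 5167602):
5167602 = 1×4301397 + 866205
4301397 = 4×866205 + 836577
866205 = 1×836577 + 29628
836577 = 28×29628 + 6993
29628 = 4×6993 + 1656
6993 = 4×1656 + 369
1656 = 4×369 + 180
369 = 2×180 + 9
180 = 20×9 + 0
gcd(4301397, 5167602) = 9 ≠ 1, so 4301397 has no multiplicative inverse modulo 5167602.

no inverse exists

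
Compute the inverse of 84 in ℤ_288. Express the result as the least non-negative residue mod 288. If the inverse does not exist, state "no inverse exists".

no inverse exists

Euclidean algorithm on 288, 84:
288 = 3*84 + 36
84 = 2*36 + 12
36 = 3*12 + 0
gcd(84, 288) = 12 ≠ 1, so 84 has no multiplicative inverse modulo 288.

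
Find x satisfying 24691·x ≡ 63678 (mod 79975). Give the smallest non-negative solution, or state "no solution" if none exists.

45958

First find gcd(24691, 79975):
79975 = 3·24691 + 5902
24691 = 4·5902 + 1083
5902 = 5·1083 + 487
1083 = 2·487 + 109
487 = 4·109 + 51
109 = 2·51 + 7
51 = 7·7 + 2
7 = 3·2 + 1
2 = 2·1 + 0
gcd = 1, so a unique solution mod 79975 exists.
Back-substitute for the Bézout coefficients:
1 = 7 − 3·2
1 = −3·51 + 22·7
1 = 22·109 − 47·51
1 = −47·487 + 210·109
1 = 210·1083 − 467·487
1 = −467·5902 + 2545·1083
1 = 2545·24691 − 10647·5902
1 = −10647·79975 + 34486·24691
So 24691·(34486) ≡ 1 (mod 79975), giving 24691⁻¹ ≡ 34486.
x ≡ 24691⁻¹·63678 ≡ 34486·63678 ≡ 45958 (mod 79975).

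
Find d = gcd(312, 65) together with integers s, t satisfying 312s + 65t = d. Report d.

Apply Euclid's algorithm to 312 and 65:
312 = 4×65 + 52
65 = 1×52 + 13
52 = 4×13 + 0
gcd(312, 65) = 13.
Working backward:
13 = 65 − 52
13 = −312 + 5·65
So 13 = (-1)·312 + (5)·65.

13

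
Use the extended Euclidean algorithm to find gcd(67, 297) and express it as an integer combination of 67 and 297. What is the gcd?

1

Apply Euclid's algorithm to 297 and 67:
297 = 4×67 + 29
67 = 2×29 + 9
29 = 3×9 + 2
9 = 4×2 + 1
2 = 2×1 + 0
gcd(67, 297) = 1.
Back-substituting:
1 = 9 − 4·2
1 = −4·29 + 13·9
1 = 13·67 − 30·29
1 = −30·297 + 133·67
So 1 = (-30)·297 + (133)·67.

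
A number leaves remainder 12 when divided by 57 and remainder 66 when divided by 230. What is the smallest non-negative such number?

6966

Write x = 12 + 57·k. Then 57·k ≡ 66 − 12 ≡ 54 (mod 230).
Need 57⁻¹ mod 230. Extended Euclid on (230, 57):
230 = 4*57 + 2
57 = 28*2 + 1
2 = 2*1 + 0
Back-substitute:
1 = 57 − 28·2
1 = −28·230 + 113·57
57⁻¹ ≡ 113 (mod 230), so k ≡ 113·54 ≡ 122 (mod 230).
x = 12 + 57·122 = 6966.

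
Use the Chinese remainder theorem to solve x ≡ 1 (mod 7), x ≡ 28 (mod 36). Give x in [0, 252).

Write x = 1 + 7·k. Then 7·k ≡ 28 − 1 ≡ 27 (mod 36).
Need 7⁻¹ mod 36. Extended Euclid on (36, 7):
36 = 5*7 + 1
7 = 7*1 + 0
Back-substitute:
1 = 36 − 5·7
7⁻¹ ≡ 31 (mod 36), so k ≡ 31·27 ≡ 9 (mod 36).
x = 1 + 7·9 = 64.

64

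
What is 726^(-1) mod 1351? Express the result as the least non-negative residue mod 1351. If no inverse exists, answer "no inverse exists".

Extended Euclidean algorithm:
1351 = 1·726 + 625
726 = 1·625 + 101
625 = 6·101 + 19
101 = 5·19 + 6
19 = 3·6 + 1
6 = 6·1 + 0
Since gcd(726, 1351) = 1, back-substitute to write 1 as a combination:
1 = 19 − 3·6
1 = −3·101 + 16·19
1 = 16·625 − 99·101
1 = −99·726 + 115·625
1 = 115·1351 − 214·726
Thus 726·(-214) ≡ 1 (mod 1351); reducing, -214 mod 1351 = 1137.

1137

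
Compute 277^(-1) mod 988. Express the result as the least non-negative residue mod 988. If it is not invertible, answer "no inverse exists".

Extended Euclidean algorithm:
988 = 3×277 + 157
277 = 1×157 + 120
157 = 1×120 + 37
120 = 3×37 + 9
37 = 4×9 + 1
9 = 9×1 + 0
The gcd is 1. Working backward:
1 = 37 − 4·9
1 = −4·120 + 13·37
1 = 13·157 − 17·120
1 = −17·277 + 30·157
1 = 30·988 − 107·277
Hence 277⁻¹ ≡ -107 ≡ 881 (mod 988).

881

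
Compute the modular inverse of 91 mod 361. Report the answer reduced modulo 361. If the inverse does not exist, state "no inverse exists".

gcd(361, 91) by repeated division:
361 = 3*91 + 88
91 = 1*88 + 3
88 = 29*3 + 1
3 = 3*1 + 0
The gcd is 1. Working backward:
1 = 88 − 29·3
1 = −29·91 + 30·88
1 = 30·361 − 119·91
Thus 91·(-119) ≡ 1 (mod 361); reducing, -119 mod 361 = 242.

242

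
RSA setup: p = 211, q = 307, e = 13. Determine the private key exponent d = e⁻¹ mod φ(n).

59317

φ(n) = (p−1)(q−1) = 210·306 = 64260.
Need d with 13·d ≡ 1 (mod 64260). Apply the extended Euclidean algorithm:
64260 = 4943·13 + 1
13 = 13·1 + 0
Back-substitute:
1 = 64260 − 4943·13
So 13·(-4943) ≡ 1 (mod 64260), hence d ≡ -4943 ≡ 59317 (mod 64260).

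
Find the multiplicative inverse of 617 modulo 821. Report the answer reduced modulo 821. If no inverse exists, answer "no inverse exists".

165

Run Euclid on (821, 617):
821 = 1*617 + 204
617 = 3*204 + 5
204 = 40*5 + 4
5 = 1*4 + 1
4 = 4*1 + 0
The gcd is 1. Working backward:
1 = 5 − 4
1 = −204 + 41·5
1 = 41·617 − 124·204
1 = −124·821 + 165·617
So 617·165 ≡ 1 (mod 821).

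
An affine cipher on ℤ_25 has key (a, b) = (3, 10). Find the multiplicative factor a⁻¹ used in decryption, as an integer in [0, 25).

17

gcd(25, 3) by repeated division:
25 = 8×3 + 1
3 = 3×1 + 0
Since gcd(3, 25) = 1, back-substitute to write 1 as a combination:
1 = 25 − 8·3
Thus 3·(-8) ≡ 1 (mod 25); reducing, -8 mod 25 = 17.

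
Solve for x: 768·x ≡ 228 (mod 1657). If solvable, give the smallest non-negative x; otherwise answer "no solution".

544

First find gcd(768, 1657):
1657 = 2·768 + 121
768 = 6·121 + 42
121 = 2·42 + 37
42 = 1·37 + 5
37 = 7·5 + 2
5 = 2·2 + 1
2 = 2·1 + 0
gcd = 1, so a unique solution mod 1657 exists.
Back-substitute for the Bézout coefficients:
1 = 5 − 2·2
1 = −2·37 + 15·5
1 = 15·42 − 17·37
1 = −17·121 + 49·42
1 = 49·768 − 311·121
1 = −311·1657 + 671·768
So 768·(671) ≡ 1 (mod 1657), giving 768⁻¹ ≡ 671.
x ≡ 768⁻¹·228 ≡ 671·228 ≡ 544 (mod 1657).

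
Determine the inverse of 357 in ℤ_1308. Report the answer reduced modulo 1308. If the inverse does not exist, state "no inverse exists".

no inverse exists

Compute gcd(357, 1308):
1308 = 3×357 + 237
357 = 1×237 + 120
237 = 1×120 + 117
120 = 1×117 + 3
117 = 39×3 + 0
gcd(357, 1308) = 3 ≠ 1, so 357 has no multiplicative inverse modulo 1308.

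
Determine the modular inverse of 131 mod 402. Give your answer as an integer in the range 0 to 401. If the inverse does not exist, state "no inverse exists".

89

Extended Euclidean algorithm:
402 = 3×131 + 9
131 = 14×9 + 5
9 = 1×5 + 4
5 = 1×4 + 1
4 = 4×1 + 0
gcd = 1, so the inverse exists. Back-substitute:
1 = 5 − 4
1 = −9 + 2·5
1 = 2·131 − 29·9
1 = −29·402 + 89·131
So 131·89 ≡ 1 (mod 402).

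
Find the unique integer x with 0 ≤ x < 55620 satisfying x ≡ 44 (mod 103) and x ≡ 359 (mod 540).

Write x = 44 + 103·k. Then 103·k ≡ 359 − 44 ≡ 315 (mod 540).
Need 103⁻¹ mod 540. Extended Euclid on (540, 103):
540 = 5·103 + 25
103 = 4·25 + 3
25 = 8·3 + 1
3 = 3·1 + 0
Back-substitute:
1 = 25 − 8·3
1 = −8·103 + 33·25
1 = 33·540 − 173·103
103⁻¹ ≡ 367 (mod 540), so k ≡ 367·315 ≡ 45 (mod 540).
x = 44 + 103·45 = 4679.

4679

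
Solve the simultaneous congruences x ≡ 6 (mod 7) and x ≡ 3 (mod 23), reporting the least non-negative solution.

118

Write x = 6 + 7·k. Then 7·k ≡ 3 − 6 ≡ 20 (mod 23).
Need 7⁻¹ mod 23. Extended Euclid on (23, 7):
23 = 3×7 + 2
7 = 3×2 + 1
2 = 2×1 + 0
Back-substitute:
1 = 7 − 3·2
1 = −3·23 + 10·7
7⁻¹ ≡ 10 (mod 23), so k ≡ 10·20 ≡ 16 (mod 23).
x = 6 + 7·16 = 118.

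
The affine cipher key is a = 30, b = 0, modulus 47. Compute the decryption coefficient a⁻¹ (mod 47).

Apply the Euclidean algorithm to 47 and 30:
47 = 1·30 + 17
30 = 1·17 + 13
17 = 1·13 + 4
13 = 3·4 + 1
4 = 4·1 + 0
Since gcd(30, 47) = 1, back-substitute to write 1 as a combination:
1 = 13 − 3·4
1 = −3·17 + 4·13
1 = 4·30 − 7·17
1 = −7·47 + 11·30
So 30·11 ≡ 1 (mod 47).

11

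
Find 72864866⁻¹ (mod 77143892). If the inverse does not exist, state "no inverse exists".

Euclidean algorithm on 77143892, 72864866:
77143892 = 1*72864866 + 4279026
72864866 = 17*4279026 + 121424
4279026 = 35*121424 + 29186
121424 = 4*29186 + 4680
29186 = 6*4680 + 1106
4680 = 4*1106 + 256
1106 = 4*256 + 82
256 = 3*82 + 10
82 = 8*10 + 2
10 = 5*2 + 0
Since gcd = 2 > 1, 72864866 is not a unit mod 77143892.

no inverse exists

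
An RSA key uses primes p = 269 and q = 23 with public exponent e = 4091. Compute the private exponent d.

φ(n) = (p−1)(q−1) = 268·22 = 5896.
Need d with 4091·d ≡ 1 (mod 5896). Apply the extended Euclidean algorithm:
5896 = 1×4091 + 1805
4091 = 2×1805 + 481
1805 = 3×481 + 362
481 = 1×362 + 119
362 = 3×119 + 5
119 = 23×5 + 4
5 = 1×4 + 1
4 = 4×1 + 0
Back-substitute:
1 = 5 − 4
1 = −119 + 24·5
1 = 24·362 − 73·119
1 = −73·481 + 97·362
1 = 97·1805 − 364·481
1 = −364·4091 + 825·1805
1 = 825·5896 − 1189·4091
So 4091·(-1189) ≡ 1 (mod 5896), hence d ≡ -1189 ≡ 4707 (mod 5896).

4707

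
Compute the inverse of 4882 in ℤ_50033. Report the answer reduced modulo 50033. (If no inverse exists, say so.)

Extended Euclidean algorithm:
50033 = 10·4882 + 1213
4882 = 4·1213 + 30
1213 = 40·30 + 13
30 = 2·13 + 4
13 = 3·4 + 1
4 = 4·1 + 0
gcd = 1, so the inverse exists. Back-substitute:
1 = 13 − 3·4
1 = −3·30 + 7·13
1 = 7·1213 − 283·30
1 = −283·4882 + 1139·1213
1 = 1139·50033 − 11673·4882
Thus 4882·(-11673) ≡ 1 (mod 50033); reducing, -11673 mod 50033 = 38360.

38360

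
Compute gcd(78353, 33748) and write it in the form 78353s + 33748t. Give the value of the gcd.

11

Repeated division:
78353 = 2×33748 + 10857
33748 = 3×10857 + 1177
10857 = 9×1177 + 264
1177 = 4×264 + 121
264 = 2×121 + 22
121 = 5×22 + 11
22 = 2×11 + 0
gcd(78353, 33748) = 11.
Working backward:
11 = 121 − 5·22
11 = −5·264 + 11·121
11 = 11·1177 − 49·264
11 = −49·10857 + 452·1177
11 = 452·33748 − 1405·10857
11 = −1405·78353 + 3262·33748
So 11 = (-1405)·78353 + (3262)·33748.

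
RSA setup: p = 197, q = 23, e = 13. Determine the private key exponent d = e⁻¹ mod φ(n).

3317

φ(n) = (p−1)(q−1) = 196·22 = 4312.
Need d with 13·d ≡ 1 (mod 4312). Apply the extended Euclidean algorithm:
4312 = 331·13 + 9
13 = 1·9 + 4
9 = 2·4 + 1
4 = 4·1 + 0
Back-substitute:
1 = 9 − 2·4
1 = −2·13 + 3·9
1 = 3·4312 − 995·13
So 13·(-995) ≡ 1 (mod 4312), hence d ≡ -995 ≡ 3317 (mod 4312).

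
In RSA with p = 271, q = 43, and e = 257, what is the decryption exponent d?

353

φ(n) = (p−1)(q−1) = 270·42 = 11340.
Need d with 257·d ≡ 1 (mod 11340). Apply the extended Euclidean algorithm:
11340 = 44×257 + 32
257 = 8×32 + 1
32 = 32×1 + 0
Back-substitute:
1 = 257 − 8·32
1 = −8·11340 + 353·257
So 257·353 ≡ 1 (mod 11340), hence d = 353.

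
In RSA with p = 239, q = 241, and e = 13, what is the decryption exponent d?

φ(n) = (p−1)(q−1) = 238·240 = 57120.
Need d with 13·d ≡ 1 (mod 57120). Apply the extended Euclidean algorithm:
57120 = 4393×13 + 11
13 = 1×11 + 2
11 = 5×2 + 1
2 = 2×1 + 0
Back-substitute:
1 = 11 − 5·2
1 = −5·13 + 6·11
1 = 6·57120 − 26363·13
So 13·(-26363) ≡ 1 (mod 57120), hence d ≡ -26363 ≡ 30757 (mod 57120).

30757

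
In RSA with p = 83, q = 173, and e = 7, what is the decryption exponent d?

2015

φ(n) = (p−1)(q−1) = 82·172 = 14104.
Need d with 7·d ≡ 1 (mod 14104). Apply the extended Euclidean algorithm:
14104 = 2014*7 + 6
7 = 1*6 + 1
6 = 6*1 + 0
Back-substitute:
1 = 7 − 6
1 = −14104 + 2015·7
So 7·2015 ≡ 1 (mod 14104), hence d = 2015.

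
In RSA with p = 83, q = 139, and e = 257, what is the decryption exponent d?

1409

φ(n) = (p−1)(q−1) = 82·138 = 11316.
Need d with 257·d ≡ 1 (mod 11316). Apply the extended Euclidean algorithm:
11316 = 44×257 + 8
257 = 32×8 + 1
8 = 8×1 + 0
Back-substitute:
1 = 257 − 32·8
1 = −32·11316 + 1409·257
So 257·1409 ≡ 1 (mod 11316), hence d = 1409.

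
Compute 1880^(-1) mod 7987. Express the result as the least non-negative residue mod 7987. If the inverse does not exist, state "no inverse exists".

Apply the Euclidean algorithm to 7987 and 1880:
7987 = 4*1880 + 467
1880 = 4*467 + 12
467 = 38*12 + 11
12 = 1*11 + 1
11 = 11*1 + 0
The gcd is 1. Working backward:
1 = 12 − 11
1 = −467 + 39·12
1 = 39·1880 − 157·467
1 = −157·7987 + 667·1880
So 1880·667 ≡ 1 (mod 7987).

667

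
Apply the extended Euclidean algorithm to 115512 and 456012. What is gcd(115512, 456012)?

12

Repeated division:
456012 = 3·115512 + 109476
115512 = 1·109476 + 6036
109476 = 18·6036 + 828
6036 = 7·828 + 240
828 = 3·240 + 108
240 = 2·108 + 24
108 = 4·24 + 12
24 = 2·12 + 0
gcd(115512, 456012) = 12.
Working backward:
12 = 108 − 4·24
12 = −4·240 + 9·108
12 = 9·828 − 31·240
12 = −31·6036 + 226·828
12 = 226·109476 − 4099·6036
12 = −4099·115512 + 4325·109476
12 = 4325·456012 − 17074·115512
So 12 = (4325)·456012 + (-17074)·115512.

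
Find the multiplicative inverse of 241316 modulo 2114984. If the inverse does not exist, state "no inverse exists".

Compute gcd(241316, 2114984):
2114984 = 8*241316 + 184456
241316 = 1*184456 + 56860
184456 = 3*56860 + 13876
56860 = 4*13876 + 1356
13876 = 10*1356 + 316
1356 = 4*316 + 92
316 = 3*92 + 40
92 = 2*40 + 12
40 = 3*12 + 4
12 = 3*4 + 0
The gcd is 4, not 1, hence no inverse exists.

no inverse exists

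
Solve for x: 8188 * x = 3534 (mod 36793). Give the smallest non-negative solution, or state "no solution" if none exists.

13490

First find gcd(8188, 36793):
36793 = 4*8188 + 4041
8188 = 2*4041 + 106
4041 = 38*106 + 13
106 = 8*13 + 2
13 = 6*2 + 1
2 = 2*1 + 0
gcd = 1, so a unique solution mod 36793 exists.
Back-substitute for the Bézout coefficients:
1 = 13 − 6·2
1 = −6·106 + 49·13
1 = 49·4041 − 1868·106
1 = −1868·8188 + 3785·4041
1 = 3785·36793 − 17008·8188
So 8188·(-17008) ≡ 1 (mod 36793), giving 8188⁻¹ ≡ 19785.
x ≡ 8188⁻¹·3534 ≡ 19785·3534 ≡ 13490 (mod 36793).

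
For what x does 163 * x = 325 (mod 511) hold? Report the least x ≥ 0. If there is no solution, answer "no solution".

First find gcd(163, 511):
511 = 3·163 + 22
163 = 7·22 + 9
22 = 2·9 + 4
9 = 2·4 + 1
4 = 4·1 + 0
gcd = 1, so a unique solution mod 511 exists.
Back-substitute for the Bézout coefficients:
1 = 9 − 2·4
1 = −2·22 + 5·9
1 = 5·163 − 37·22
1 = −37·511 + 116·163
So 163·(116) ≡ 1 (mod 511), giving 163⁻¹ ≡ 116.
x ≡ 163⁻¹·325 ≡ 116·325 ≡ 397 (mod 511).

397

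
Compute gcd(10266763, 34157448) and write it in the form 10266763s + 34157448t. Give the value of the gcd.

Apply Euclid's algorithm to 34157448 and 10266763:
34157448 = 3*10266763 + 3357159
10266763 = 3*3357159 + 195286
3357159 = 17*195286 + 37297
195286 = 5*37297 + 8801
37297 = 4*8801 + 2093
8801 = 4*2093 + 429
2093 = 4*429 + 377
429 = 1*377 + 52
377 = 7*52 + 13
52 = 4*13 + 0
gcd(10266763, 34157448) = 13.
Back-substituting:
13 = 377 − 7·52
13 = −7·429 + 8·377
13 = 8·2093 − 39·429
13 = −39·8801 + 164·2093
13 = 164·37297 − 695·8801
13 = −695·195286 + 3639·37297
13 = 3639·3357159 − 62558·195286
13 = −62558·10266763 + 191313·3357159
13 = 191313·34157448 − 636497·10266763
So 13 = (191313)·34157448 + (-636497)·10266763.

13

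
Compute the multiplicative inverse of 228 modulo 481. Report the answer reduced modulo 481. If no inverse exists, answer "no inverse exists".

gcd(481, 228) by repeated division:
481 = 2*228 + 25
228 = 9*25 + 3
25 = 8*3 + 1
3 = 3*1 + 0
Since gcd(228, 481) = 1, back-substitute to write 1 as a combination:
1 = 25 − 8·3
1 = −8·228 + 73·25
1 = 73·481 − 154·228
Thus 228·(-154) ≡ 1 (mod 481); reducing, -154 mod 481 = 327.

327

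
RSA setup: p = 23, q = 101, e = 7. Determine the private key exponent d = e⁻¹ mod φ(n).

943

φ(n) = (p−1)(q−1) = 22·100 = 2200.
Need d with 7·d ≡ 1 (mod 2200). Apply the extended Euclidean algorithm:
2200 = 314·7 + 2
7 = 3·2 + 1
2 = 2·1 + 0
Back-substitute:
1 = 7 − 3·2
1 = −3·2200 + 943·7
So 7·943 ≡ 1 (mod 2200), hence d = 943.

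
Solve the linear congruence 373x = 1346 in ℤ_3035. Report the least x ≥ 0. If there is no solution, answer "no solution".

First find gcd(373, 3035):
3035 = 8·373 + 51
373 = 7·51 + 16
51 = 3·16 + 3
16 = 5·3 + 1
3 = 3·1 + 0
gcd = 1, so a unique solution mod 3035 exists.
Back-substitute for the Bézout coefficients:
1 = 16 − 5·3
1 = −5·51 + 16·16
1 = 16·373 − 117·51
1 = −117·3035 + 952·373
So 373·(952) ≡ 1 (mod 3035), giving 373⁻¹ ≡ 952.
x ≡ 373⁻¹·1346 ≡ 952·1346 ≡ 622 (mod 3035).

622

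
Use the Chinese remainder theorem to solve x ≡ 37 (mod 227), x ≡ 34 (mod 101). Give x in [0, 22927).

Write x = 37 + 227·k. Then 227·k ≡ 34 − 37 ≡ 98 (mod 101).
Need 227⁻¹ mod 101. Extended Euclid on (101, 25):
101 = 4·25 + 1
25 = 25·1 + 0
Back-substitute:
1 = 101 − 4·25
227⁻¹ ≡ 97 (mod 101), so k ≡ 97·98 ≡ 12 (mod 101).
x = 37 + 227·12 = 2761.

2761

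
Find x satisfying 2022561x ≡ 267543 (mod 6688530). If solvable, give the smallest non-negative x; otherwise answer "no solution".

601533

First find gcd(2022561, 6688530):
6688530 = 3·2022561 + 620847
2022561 = 3·620847 + 160020
620847 = 3·160020 + 140787
160020 = 1·140787 + 19233
140787 = 7·19233 + 6156
19233 = 3·6156 + 765
6156 = 8·765 + 36
765 = 21·36 + 9
36 = 4·9 + 0
gcd = 9 and 9 | 267543, so solutions exist. Divide through by 9: 224729x ≡ 29727 (mod 743170).
Now find 224729⁻¹ mod 743170:
743170 = 3×224729 + 68983
224729 = 3×68983 + 17780
68983 = 3×17780 + 15643
17780 = 1×15643 + 2137
15643 = 7×2137 + 684
2137 = 3×684 + 85
684 = 8×85 + 4
85 = 21×4 + 1
4 = 4×1 + 0
Back-substitute:
1 = 85 − 21·4
1 = −21·684 + 169·85
1 = 169·2137 − 528·684
1 = −528·15643 + 3865·2137
1 = 3865·17780 − 4393·15643
1 = −4393·68983 + 17044·17780
1 = 17044·224729 − 55525·68983
1 = −55525·743170 + 183619·224729
So 224729⁻¹ ≡ 183619 (mod 743170).
Then x ≡ 183619·29727 ≡ 601533 (mod 743170); the smallest non-negative solution is x = 601533.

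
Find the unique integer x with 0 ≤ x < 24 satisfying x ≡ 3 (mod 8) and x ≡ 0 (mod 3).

3

Write x = 3 + 8·k. Then 8·k ≡ 0 − 3 ≡ 0 (mod 3).
Need 8⁻¹ mod 3. Extended Euclid on (3, 2):
3 = 1·2 + 1
2 = 2·1 + 0
Back-substitute:
1 = 3 − 2
8⁻¹ ≡ 2 (mod 3), so k ≡ 2·0 ≡ 0 (mod 3).
x = 3 + 8·0 = 3.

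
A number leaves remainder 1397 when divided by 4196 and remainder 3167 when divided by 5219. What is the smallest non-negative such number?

Write x = 1397 + 4196·k. Then 4196·k ≡ 3167 − 1397 ≡ 1770 (mod 5219).
Need 4196⁻¹ mod 5219. Extended Euclid on (5219, 4196):
5219 = 1·4196 + 1023
4196 = 4·1023 + 104
1023 = 9·104 + 87
104 = 1·87 + 17
87 = 5·17 + 2
17 = 8·2 + 1
2 = 2·1 + 0
Back-substitute:
1 = 17 − 8·2
1 = −8·87 + 41·17
1 = 41·104 − 49·87
1 = −49·1023 + 482·104
1 = 482·4196 − 1977·1023
1 = −1977·5219 + 2459·4196
4196⁻¹ ≡ 2459 (mod 5219), so k ≡ 2459·1770 ≡ 5003 (mod 5219).
x = 1397 + 4196·5003 = 20993985.

20993985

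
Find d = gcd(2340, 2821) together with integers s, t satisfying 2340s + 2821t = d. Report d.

Repeated division:
2821 = 1*2340 + 481
2340 = 4*481 + 416
481 = 1*416 + 65
416 = 6*65 + 26
65 = 2*26 + 13
26 = 2*13 + 0
gcd(2340, 2821) = 13.
Working backward:
13 = 65 − 2·26
13 = −2·416 + 13·65
13 = 13·481 − 15·416
13 = −15·2340 + 73·481
13 = 73·2821 − 88·2340
So 13 = (73)·2821 + (-88)·2340.

13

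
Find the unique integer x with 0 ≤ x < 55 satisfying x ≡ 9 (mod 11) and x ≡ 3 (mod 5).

53

Write x = 9 + 11·k. Then 11·k ≡ 3 − 9 ≡ 4 (mod 5).
Need 11⁻¹ mod 5. Extended Euclid on (5, 1):
5 = 5·1 + 0
11⁻¹ ≡ 1 (mod 5), so k ≡ 1·4 ≡ 4 (mod 5).
x = 9 + 11·4 = 53.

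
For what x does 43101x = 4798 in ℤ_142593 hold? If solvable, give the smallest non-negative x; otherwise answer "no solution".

gcd(43101, 142593):
142593 = 3×43101 + 13290
43101 = 3×13290 + 3231
13290 = 4×3231 + 366
3231 = 8×366 + 303
366 = 1×303 + 63
303 = 4×63 + 51
63 = 1×51 + 12
51 = 4×12 + 3
12 = 4×3 + 0
gcd = 3, but 3 ∤ 4798, so the congruence has no solution.

no solution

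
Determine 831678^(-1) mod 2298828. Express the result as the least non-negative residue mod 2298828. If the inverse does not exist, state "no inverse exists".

no inverse exists

Compute gcd(831678, 2298828):
2298828 = 2×831678 + 635472
831678 = 1×635472 + 196206
635472 = 3×196206 + 46854
196206 = 4×46854 + 8790
46854 = 5×8790 + 2904
8790 = 3×2904 + 78
2904 = 37×78 + 18
78 = 4×18 + 6
18 = 3×6 + 0
The gcd is 6, not 1, hence no inverse exists.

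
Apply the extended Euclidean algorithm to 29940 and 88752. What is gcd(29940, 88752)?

Apply Euclid's algorithm to 88752 and 29940:
88752 = 2×29940 + 28872
29940 = 1×28872 + 1068
28872 = 27×1068 + 36
1068 = 29×36 + 24
36 = 1×24 + 12
24 = 2×12 + 0
gcd(29940, 88752) = 12.
Back-substituting:
12 = 36 − 24
12 = −1068 + 30·36
12 = 30·28872 − 811·1068
12 = −811·29940 + 841·28872
12 = 841·88752 − 2493·29940
So 12 = (841)·88752 + (-2493)·29940.

12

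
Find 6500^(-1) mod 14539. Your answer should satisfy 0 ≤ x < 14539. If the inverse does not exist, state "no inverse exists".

Extended Euclidean algorithm:
14539 = 2×6500 + 1539
6500 = 4×1539 + 344
1539 = 4×344 + 163
344 = 2×163 + 18
163 = 9×18 + 1
18 = 18×1 + 0
The gcd is 1. Working backward:
1 = 163 − 9·18
1 = −9·344 + 19·163
1 = 19·1539 − 85·344
1 = −85·6500 + 359·1539
1 = 359·14539 − 803·6500
So 6500·(-803) ≡ 1 (mod 14539), and -803 ≡ 13736 (mod 14539).

13736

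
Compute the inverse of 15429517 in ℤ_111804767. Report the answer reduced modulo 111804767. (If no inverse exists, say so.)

Apply the Euclidean algorithm to 111804767 and 15429517:
111804767 = 7×15429517 + 3798148
15429517 = 4×3798148 + 236925
3798148 = 16×236925 + 7348
236925 = 32×7348 + 1789
7348 = 4×1789 + 192
1789 = 9×192 + 61
192 = 3×61 + 9
61 = 6×9 + 7
9 = 1×7 + 2
7 = 3×2 + 1
2 = 2×1 + 0
The gcd is 1. Working backward:
1 = 7 − 3·2
1 = −3·9 + 4·7
1 = 4·61 − 27·9
1 = −27·192 + 85·61
1 = 85·1789 − 792·192
1 = −792·7348 + 3253·1789
1 = 3253·236925 − 104888·7348
1 = −104888·3798148 + 1681461·236925
1 = 1681461·15429517 − 6830732·3798148
1 = −6830732·111804767 + 49496585·15429517
So 15429517·49496585 ≡ 1 (mod 111804767).

49496585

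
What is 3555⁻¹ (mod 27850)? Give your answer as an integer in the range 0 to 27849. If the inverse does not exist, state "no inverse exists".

Euclidean algorithm on 27850, 3555:
27850 = 7·3555 + 2965
3555 = 1·2965 + 590
2965 = 5·590 + 15
590 = 39·15 + 5
15 = 3·5 + 0
Since gcd = 5 > 1, 3555 is not a unit mod 27850.

no inverse exists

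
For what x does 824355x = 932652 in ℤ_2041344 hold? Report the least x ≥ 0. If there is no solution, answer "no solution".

102116

First find gcd(824355, 2041344):
2041344 = 2·824355 + 392634
824355 = 2·392634 + 39087
392634 = 10·39087 + 1764
39087 = 22·1764 + 279
1764 = 6·279 + 90
279 = 3·90 + 9
90 = 10·9 + 0
gcd = 9 and 9 | 932652, so solutions exist. Divide through by 9: 91595x ≡ 103628 (mod 226816).
Now find 91595⁻¹ mod 226816:
226816 = 2×91595 + 43626
91595 = 2×43626 + 4343
43626 = 10×4343 + 196
4343 = 22×196 + 31
196 = 6×31 + 10
31 = 3×10 + 1
10 = 10×1 + 0
Back-substitute:
1 = 31 − 3·10
1 = −3·196 + 19·31
1 = 19·4343 − 421·196
1 = −421·43626 + 4229·4343
1 = 4229·91595 − 8879·43626
1 = −8879·226816 + 21987·91595
So 91595⁻¹ ≡ 21987 (mod 226816).
Then x ≡ 21987·103628 ≡ 102116 (mod 226816); the smallest non-negative solution is x = 102116.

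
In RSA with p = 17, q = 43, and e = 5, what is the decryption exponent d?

269

φ(n) = (p−1)(q−1) = 16·42 = 672.
Need d with 5·d ≡ 1 (mod 672). Apply the extended Euclidean algorithm:
672 = 134×5 + 2
5 = 2×2 + 1
2 = 2×1 + 0
Back-substitute:
1 = 5 − 2·2
1 = −2·672 + 269·5
So 5·269 ≡ 1 (mod 672), hence d = 269.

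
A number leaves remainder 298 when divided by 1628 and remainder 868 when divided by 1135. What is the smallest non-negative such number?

Write x = 298 + 1628·k. Then 1628·k ≡ 868 − 298 ≡ 570 (mod 1135).
Need 1628⁻¹ mod 1135. Extended Euclid on (1135, 493):
1135 = 2*493 + 149
493 = 3*149 + 46
149 = 3*46 + 11
46 = 4*11 + 2
11 = 5*2 + 1
2 = 2*1 + 0
Back-substitute:
1 = 11 − 5·2
1 = −5·46 + 21·11
1 = 21·149 − 68·46
1 = −68·493 + 225·149
1 = 225·1135 − 518·493
1628⁻¹ ≡ 617 (mod 1135), so k ≡ 617·570 ≡ 975 (mod 1135).
x = 298 + 1628·975 = 1587598.

1587598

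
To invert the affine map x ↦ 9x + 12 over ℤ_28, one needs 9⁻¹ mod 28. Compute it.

Apply the Euclidean algorithm to 28 and 9:
28 = 3*9 + 1
9 = 9*1 + 0
Since gcd(9, 28) = 1, back-substitute to write 1 as a combination:
1 = 28 − 3·9
Hence 9⁻¹ ≡ -3 ≡ 25 (mod 28).

25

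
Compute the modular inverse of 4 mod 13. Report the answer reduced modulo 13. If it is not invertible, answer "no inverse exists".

Run Euclid on (13, 4):
13 = 3*4 + 1
4 = 4*1 + 0
gcd = 1, so the inverse exists. Back-substitute:
1 = 13 − 3·4
So 4·(-3) ≡ 1 (mod 13), and -3 ≡ 10 (mod 13).

10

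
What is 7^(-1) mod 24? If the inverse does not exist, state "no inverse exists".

7

Run Euclid on (24, 7):
24 = 3*7 + 3
7 = 2*3 + 1
3 = 3*1 + 0
The gcd is 1. Working backward:
1 = 7 − 2·3
1 = −2·24 + 7·7
So 7·7 ≡ 1 (mod 24).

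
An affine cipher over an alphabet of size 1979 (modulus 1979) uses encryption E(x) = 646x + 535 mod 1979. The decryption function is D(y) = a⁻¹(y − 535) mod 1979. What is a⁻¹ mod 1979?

193

gcd(1979, 646) by repeated division:
1979 = 3*646 + 41
646 = 15*41 + 31
41 = 1*31 + 10
31 = 3*10 + 1
10 = 10*1 + 0
Since gcd(646, 1979) = 1, back-substitute to write 1 as a combination:
1 = 31 − 3·10
1 = −3·41 + 4·31
1 = 4·646 − 63·41
1 = −63·1979 + 193·646
So 646·193 ≡ 1 (mod 1979).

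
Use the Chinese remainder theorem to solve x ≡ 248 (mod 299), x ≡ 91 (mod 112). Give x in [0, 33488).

26859

Write x = 248 + 299·k. Then 299·k ≡ 91 − 248 ≡ 67 (mod 112).
Need 299⁻¹ mod 112. Extended Euclid on (112, 75):
112 = 1×75 + 37
75 = 2×37 + 1
37 = 37×1 + 0
Back-substitute:
1 = 75 − 2·37
1 = −2·112 + 3·75
299⁻¹ ≡ 3 (mod 112), so k ≡ 3·67 ≡ 89 (mod 112).
x = 248 + 299·89 = 26859.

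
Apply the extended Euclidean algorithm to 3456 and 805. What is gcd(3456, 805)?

1

Apply Euclid's algorithm to 3456 and 805:
3456 = 4·805 + 236
805 = 3·236 + 97
236 = 2·97 + 42
97 = 2·42 + 13
42 = 3·13 + 3
13 = 4·3 + 1
3 = 3·1 + 0
gcd(3456, 805) = 1.
Back-substituting:
1 = 13 − 4·3
1 = −4·42 + 13·13
1 = 13·97 − 30·42
1 = −30·236 + 73·97
1 = 73·805 − 249·236
1 = −249·3456 + 1069·805
So 1 = (-249)·3456 + (1069)·805.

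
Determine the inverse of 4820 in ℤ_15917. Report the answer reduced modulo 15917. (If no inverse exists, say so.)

7090

Run Euclid on (15917, 4820):
15917 = 3×4820 + 1457
4820 = 3×1457 + 449
1457 = 3×449 + 110
449 = 4×110 + 9
110 = 12×9 + 2
9 = 4×2 + 1
2 = 2×1 + 0
The gcd is 1. Working backward:
1 = 9 − 4·2
1 = −4·110 + 49·9
1 = 49·449 − 200·110
1 = −200·1457 + 649·449
1 = 649·4820 − 2147·1457
1 = −2147·15917 + 7090·4820
So 4820·7090 ≡ 1 (mod 15917).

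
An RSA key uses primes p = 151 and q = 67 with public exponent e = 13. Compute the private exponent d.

8377

φ(n) = (p−1)(q−1) = 150·66 = 9900.
Need d with 13·d ≡ 1 (mod 9900). Apply the extended Euclidean algorithm:
9900 = 761·13 + 7
13 = 1·7 + 6
7 = 1·6 + 1
6 = 6·1 + 0
Back-substitute:
1 = 7 − 6
1 = −13 + 2·7
1 = 2·9900 − 1523·13
So 13·(-1523) ≡ 1 (mod 9900), hence d ≡ -1523 ≡ 8377 (mod 9900).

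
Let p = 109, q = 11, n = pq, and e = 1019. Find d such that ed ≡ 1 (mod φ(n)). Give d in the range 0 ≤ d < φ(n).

φ(n) = (p−1)(q−1) = 108·10 = 1080.
Need d with 1019·d ≡ 1 (mod 1080). Apply the extended Euclidean algorithm:
1080 = 1*1019 + 61
1019 = 16*61 + 43
61 = 1*43 + 18
43 = 2*18 + 7
18 = 2*7 + 4
7 = 1*4 + 3
4 = 1*3 + 1
3 = 3*1 + 0
Back-substitute:
1 = 4 − 3
1 = −7 + 2·4
1 = 2·18 − 5·7
1 = −5·43 + 12·18
1 = 12·61 − 17·43
1 = −17·1019 + 284·61
1 = 284·1080 − 301·1019
So 1019·(-301) ≡ 1 (mod 1080), hence d ≡ -301 ≡ 779 (mod 1080).

779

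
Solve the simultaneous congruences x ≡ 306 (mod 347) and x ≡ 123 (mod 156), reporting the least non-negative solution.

Write x = 306 + 347·k. Then 347·k ≡ 123 − 306 ≡ 129 (mod 156).
Need 347⁻¹ mod 156. Extended Euclid on (156, 35):
156 = 4*35 + 16
35 = 2*16 + 3
16 = 5*3 + 1
3 = 3*1 + 0
Back-substitute:
1 = 16 − 5·3
1 = −5·35 + 11·16
1 = 11·156 − 49·35
347⁻¹ ≡ 107 (mod 156), so k ≡ 107·129 ≡ 75 (mod 156).
x = 306 + 347·75 = 26331.

26331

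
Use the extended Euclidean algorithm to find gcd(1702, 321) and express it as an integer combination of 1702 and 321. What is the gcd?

Repeated division:
1702 = 5*321 + 97
321 = 3*97 + 30
97 = 3*30 + 7
30 = 4*7 + 2
7 = 3*2 + 1
2 = 2*1 + 0
gcd(1702, 321) = 1.
Back-substituting:
1 = 7 − 3·2
1 = −3·30 + 13·7
1 = 13·97 − 42·30
1 = −42·321 + 139·97
1 = 139·1702 − 737·321
So 1 = (139)·1702 + (-737)·321.

1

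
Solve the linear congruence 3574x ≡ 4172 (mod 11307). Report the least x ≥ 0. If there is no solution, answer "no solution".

First find gcd(3574, 11307):
11307 = 3×3574 + 585
3574 = 6×585 + 64
585 = 9×64 + 9
64 = 7×9 + 1
9 = 9×1 + 0
gcd = 1, so a unique solution mod 11307 exists.
Back-substitute for the Bézout coefficients:
1 = 64 − 7·9
1 = −7·585 + 64·64
1 = 64·3574 − 391·585
1 = −391·11307 + 1237·3574
So 3574·(1237) ≡ 1 (mod 11307), giving 3574⁻¹ ≡ 1237.
x ≡ 3574⁻¹·4172 ≡ 1237·4172 ≡ 4772 (mod 11307).

4772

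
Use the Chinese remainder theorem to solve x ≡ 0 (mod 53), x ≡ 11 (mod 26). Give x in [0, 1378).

Write x = 0 + 53·k. Then 53·k ≡ 11 − 0 ≡ 11 (mod 26).
Need 53⁻¹ mod 26. Extended Euclid on (26, 1):
26 = 26*1 + 0
53⁻¹ ≡ 1 (mod 26), so k ≡ 1·11 ≡ 11 (mod 26).
x = 0 + 53·11 = 583.

583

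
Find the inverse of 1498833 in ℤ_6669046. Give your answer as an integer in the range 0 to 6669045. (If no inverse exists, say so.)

Apply the Euclidean algorithm to 6669046 and 1498833:
6669046 = 4*1498833 + 673714
1498833 = 2*673714 + 151405
673714 = 4*151405 + 68094
151405 = 2*68094 + 15217
68094 = 4*15217 + 7226
15217 = 2*7226 + 765
7226 = 9*765 + 341
765 = 2*341 + 83
341 = 4*83 + 9
83 = 9*9 + 2
9 = 4*2 + 1
2 = 2*1 + 0
gcd = 1, so the inverse exists. Back-substitute:
1 = 9 − 4·2
1 = −4·83 + 37·9
1 = 37·341 − 152·83
1 = −152·765 + 341·341
1 = 341·7226 − 3221·765
1 = −3221·15217 + 6783·7226
1 = 6783·68094 − 30353·15217
1 = −30353·151405 + 67489·68094
1 = 67489·673714 − 300309·151405
1 = −300309·1498833 + 668107·673714
1 = 668107·6669046 − 2972737·1498833
Thus 1498833·(-2972737) ≡ 1 (mod 6669046); reducing, -2972737 mod 6669046 = 3696309.

3696309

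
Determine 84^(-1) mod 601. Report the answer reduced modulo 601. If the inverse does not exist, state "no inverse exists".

508

Run Euclid on (601, 84):
601 = 7×84 + 13
84 = 6×13 + 6
13 = 2×6 + 1
6 = 6×1 + 0
gcd = 1, so the inverse exists. Back-substitute:
1 = 13 − 2·6
1 = −2·84 + 13·13
1 = 13·601 − 93·84
Hence 84⁻¹ ≡ -93 ≡ 508 (mod 601).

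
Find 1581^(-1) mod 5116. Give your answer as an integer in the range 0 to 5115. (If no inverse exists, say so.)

Run Euclid on (5116, 1581):
5116 = 3·1581 + 373
1581 = 4·373 + 89
373 = 4·89 + 17
89 = 5·17 + 4
17 = 4·4 + 1
4 = 4·1 + 0
The gcd is 1. Working backward:
1 = 17 − 4·4
1 = −4·89 + 21·17
1 = 21·373 − 88·89
1 = −88·1581 + 373·373
1 = 373·5116 − 1207·1581
Hence 1581⁻¹ ≡ -1207 ≡ 3909 (mod 5116).

3909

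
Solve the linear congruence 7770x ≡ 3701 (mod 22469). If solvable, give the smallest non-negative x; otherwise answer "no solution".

6452

First find gcd(7770, 22469):
22469 = 2*7770 + 6929
7770 = 1*6929 + 841
6929 = 8*841 + 201
841 = 4*201 + 37
201 = 5*37 + 16
37 = 2*16 + 5
16 = 3*5 + 1
5 = 5*1 + 0
gcd = 1, so a unique solution mod 22469 exists.
Back-substitute for the Bézout coefficients:
1 = 16 − 3·5
1 = −3·37 + 7·16
1 = 7·201 − 38·37
1 = −38·841 + 159·201
1 = 159·6929 − 1310·841
1 = −1310·7770 + 1469·6929
1 = 1469·22469 − 4248·7770
So 7770·(-4248) ≡ 1 (mod 22469), giving 7770⁻¹ ≡ 18221.
x ≡ 7770⁻¹·3701 ≡ 18221·3701 ≡ 6452 (mod 22469).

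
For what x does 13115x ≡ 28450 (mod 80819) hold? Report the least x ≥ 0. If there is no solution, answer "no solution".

First find gcd(13115, 80819):
80819 = 6*13115 + 2129
13115 = 6*2129 + 341
2129 = 6*341 + 83
341 = 4*83 + 9
83 = 9*9 + 2
9 = 4*2 + 1
2 = 2*1 + 0
gcd = 1, so a unique solution mod 80819 exists.
Back-substitute for the Bézout coefficients:
1 = 9 − 4·2
1 = −4·83 + 37·9
1 = 37·341 − 152·83
1 = −152·2129 + 949·341
1 = 949·13115 − 5846·2129
1 = −5846·80819 + 36025·13115
So 13115·(36025) ≡ 1 (mod 80819), giving 13115⁻¹ ≡ 36025.
x ≡ 13115⁻¹·28450 ≡ 36025·28450 ≡ 45511 (mod 80819).

45511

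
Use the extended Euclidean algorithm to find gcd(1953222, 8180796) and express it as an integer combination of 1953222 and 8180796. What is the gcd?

6

Euclidean algorithm:
8180796 = 4*1953222 + 367908
1953222 = 5*367908 + 113682
367908 = 3*113682 + 26862
113682 = 4*26862 + 6234
26862 = 4*6234 + 1926
6234 = 3*1926 + 456
1926 = 4*456 + 102
456 = 4*102 + 48
102 = 2*48 + 6
48 = 8*6 + 0
gcd(1953222, 8180796) = 6.
Express as a combination:
6 = 102 − 2·48
6 = −2·456 + 9·102
6 = 9·1926 − 38·456
6 = −38·6234 + 123·1926
6 = 123·26862 − 530·6234
6 = −530·113682 + 2243·26862
6 = 2243·367908 − 7259·113682
6 = −7259·1953222 + 38538·367908
6 = 38538·8180796 − 161411·1953222
So 6 = (38538)·8180796 + (-161411)·1953222.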